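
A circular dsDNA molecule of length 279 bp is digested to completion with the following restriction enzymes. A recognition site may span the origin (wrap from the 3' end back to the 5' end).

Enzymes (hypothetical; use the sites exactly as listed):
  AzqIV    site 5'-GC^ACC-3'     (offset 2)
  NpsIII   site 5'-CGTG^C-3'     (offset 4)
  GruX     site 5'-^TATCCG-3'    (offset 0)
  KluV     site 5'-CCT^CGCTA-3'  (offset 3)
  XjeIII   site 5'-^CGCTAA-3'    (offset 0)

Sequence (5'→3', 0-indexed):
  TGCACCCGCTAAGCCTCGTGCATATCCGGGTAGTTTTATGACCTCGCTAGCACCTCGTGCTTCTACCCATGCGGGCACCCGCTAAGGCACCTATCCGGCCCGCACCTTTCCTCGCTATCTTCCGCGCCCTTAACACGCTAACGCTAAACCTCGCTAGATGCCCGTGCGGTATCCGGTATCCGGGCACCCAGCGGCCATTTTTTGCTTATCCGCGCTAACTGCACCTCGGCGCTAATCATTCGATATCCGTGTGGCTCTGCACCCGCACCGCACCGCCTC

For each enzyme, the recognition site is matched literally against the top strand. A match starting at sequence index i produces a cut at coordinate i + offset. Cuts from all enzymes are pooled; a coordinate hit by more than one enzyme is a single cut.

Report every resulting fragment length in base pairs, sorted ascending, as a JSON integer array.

[2,3,3,3,3,5,6,6,6,7,7,7,8,9,9,9,10,10,11,12,14,14,15,17,17,21,22,23]

Per-enzyme occurrences:
  AzqIV GCACC/2: at [1, 49, 74, 86, 101, 183, 220, 258, 264, 269] ⇒ [3, 51, 76, 88, 103, 185, 222, 260, 266, 271]
  NpsIII CGTGC/4: at [16, 55, 162] ⇒ [20, 59, 166]
  GruX TATCCG/0: at [22, 91, 169, 176, 206, 243] ⇒ [22, 91, 169, 176, 206, 243]
  KluV CCTCGCTA/3: at [41, 109, 148] ⇒ [44, 112, 151]
  XjeIII CGCTAA/0: at [6, 79, 135, 141, 212, 229] ⇒ [6, 79, 135, 141, 212, 229]

All cut coordinates (distinct, sorted): [3, 6, 20, 22, 44, 51, 59, 76, 79, 88, 91, 103, 112, 135, 141, 151, 166, 169, 176, 185, 206, 212, 222, 229, 243, 260, 266, 271]

Fragments:
  3→6: 3 bp
  6→20: 14 bp
  20→22: 2 bp
  22→44: 22 bp
  44→51: 7 bp
  51→59: 8 bp
  59→76: 17 bp
  76→79: 3 bp
  79→88: 9 bp
  88→91: 3 bp
  91→103: 12 bp
  103→112: 9 bp
  112→135: 23 bp
  135→141: 6 bp
  141→151: 10 bp
  151→166: 15 bp
  166→169: 3 bp
  169→176: 7 bp
  176→185: 9 bp
  185→206: 21 bp
  206→212: 6 bp
  212→222: 10 bp
  222→229: 7 bp
  229→243: 14 bp
  243→260: 17 bp
  260→266: 6 bp
  266→271: 5 bp
  271→3 (wrap): 279-271+3 = 11 bp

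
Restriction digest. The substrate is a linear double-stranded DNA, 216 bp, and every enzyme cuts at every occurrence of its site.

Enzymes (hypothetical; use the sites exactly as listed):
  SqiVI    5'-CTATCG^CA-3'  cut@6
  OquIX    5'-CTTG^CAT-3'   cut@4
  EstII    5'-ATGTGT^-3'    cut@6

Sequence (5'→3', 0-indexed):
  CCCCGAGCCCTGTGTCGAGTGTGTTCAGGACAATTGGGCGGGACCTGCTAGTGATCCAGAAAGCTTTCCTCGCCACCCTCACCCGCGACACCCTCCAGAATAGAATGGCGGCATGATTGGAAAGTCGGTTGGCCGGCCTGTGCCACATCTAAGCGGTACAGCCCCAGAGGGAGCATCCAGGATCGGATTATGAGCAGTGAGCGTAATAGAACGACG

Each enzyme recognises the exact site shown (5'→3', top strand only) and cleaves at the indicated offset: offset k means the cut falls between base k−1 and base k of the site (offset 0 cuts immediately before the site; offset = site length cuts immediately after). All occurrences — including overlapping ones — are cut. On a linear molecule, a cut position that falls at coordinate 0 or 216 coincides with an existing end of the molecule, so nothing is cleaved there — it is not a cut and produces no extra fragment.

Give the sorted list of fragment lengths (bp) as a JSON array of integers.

Per-enzyme occurrences:
  SqiVI (CTATCGCA, off=6): no sites
  OquIX (CTTGCAT, off=4): no sites
  EstII (ATGTGT, off=6): no sites

All cut coordinates (distinct, sorted): ∅

Fragments:
  no cuts → one linear fragment of 216 bp

[216]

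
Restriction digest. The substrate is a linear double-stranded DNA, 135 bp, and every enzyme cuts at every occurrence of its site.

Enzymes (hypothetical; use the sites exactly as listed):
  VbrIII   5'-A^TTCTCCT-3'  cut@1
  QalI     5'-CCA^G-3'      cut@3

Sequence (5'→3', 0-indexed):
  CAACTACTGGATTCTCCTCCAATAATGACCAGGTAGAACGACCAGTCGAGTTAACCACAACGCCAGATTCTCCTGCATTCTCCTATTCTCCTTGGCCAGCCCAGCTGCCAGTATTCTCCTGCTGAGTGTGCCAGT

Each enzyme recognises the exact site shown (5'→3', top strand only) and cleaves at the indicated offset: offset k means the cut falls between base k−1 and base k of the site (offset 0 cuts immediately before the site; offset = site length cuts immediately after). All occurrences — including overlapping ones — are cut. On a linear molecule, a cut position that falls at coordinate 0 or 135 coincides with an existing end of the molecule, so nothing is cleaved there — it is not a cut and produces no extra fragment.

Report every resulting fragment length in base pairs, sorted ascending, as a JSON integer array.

Scan for sites:
  VbrIII (ATTCTCCT, off=1): starts [10, 66, 76, 84, 112] → cuts [11, 67, 77, 85, 113]
  QalI (CCAG, off=3): starts [28, 41, 62, 95, 100, 107, 130] → cuts [31, 44, 65, 98, 103, 110, 133]

All cut coordinates (distinct, sorted): [11, 31, 44, 65, 67, 77, 85, 98, 103, 110, 113, 133]

Fragment lengths:
  [0,11): 11 bp
  [11,31): 20 bp
  [31,44): 13 bp
  [44,65): 21 bp
  [65,67): 2 bp
  [67,77): 10 bp
  [77,85): 8 bp
  [85,98): 13 bp
  [98,103): 5 bp
  [103,110): 7 bp
  [110,113): 3 bp
  [113,133): 20 bp
  [133,135): 2 bp

[2,2,3,5,7,8,10,11,13,13,20,20,21]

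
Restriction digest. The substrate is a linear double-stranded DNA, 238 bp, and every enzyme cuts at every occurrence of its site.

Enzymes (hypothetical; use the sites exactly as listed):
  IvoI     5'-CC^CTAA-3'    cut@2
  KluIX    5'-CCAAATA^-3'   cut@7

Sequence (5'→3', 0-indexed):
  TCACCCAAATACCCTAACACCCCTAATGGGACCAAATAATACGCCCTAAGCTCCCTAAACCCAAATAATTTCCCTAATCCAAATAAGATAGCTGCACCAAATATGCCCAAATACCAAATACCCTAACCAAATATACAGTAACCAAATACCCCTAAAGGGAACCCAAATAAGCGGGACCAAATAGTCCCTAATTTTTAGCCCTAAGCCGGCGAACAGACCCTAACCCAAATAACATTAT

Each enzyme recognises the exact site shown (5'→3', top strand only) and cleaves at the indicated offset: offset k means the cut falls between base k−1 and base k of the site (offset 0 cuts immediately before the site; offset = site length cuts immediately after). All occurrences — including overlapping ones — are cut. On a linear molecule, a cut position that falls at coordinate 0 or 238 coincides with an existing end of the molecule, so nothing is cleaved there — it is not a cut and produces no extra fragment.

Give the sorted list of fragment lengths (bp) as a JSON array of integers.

[2,2,3,4,6,7,7,7,9,9,10,11,11,12,12,13,13,14,15,16,18,18,19]

Site scan:
  IvoI CCCTAA/2: at [11, 20, 43, 52, 71, 120, 149, 185, 198, 217] ⇒ [13, 22, 45, 54, 73, 122, 151, 187, 200, 219]
  KluIX CCAAATA/7: at [4, 31, 60, 78, 96, 106, 113, 126, 141, 162, 176, 224] ⇒ [11, 38, 67, 85, 103, 113, 120, 133, 148, 169, 183, 231]

All cut coordinates (distinct, sorted): [11, 13, 22, 38, 45, 54, 67, 73, 85, 103, 113, 120, 122, 133, 148, 151, 169, 183, 187, 200, 219, 231]

Fragments:
  [0,11): 11 bp
  [11,13): 2 bp
  [13,22): 9 bp
  [22,38): 16 bp
  [38,45): 7 bp
  [45,54): 9 bp
  [54,67): 13 bp
  [67,73): 6 bp
  [73,85): 12 bp
  [85,103): 18 bp
  [103,113): 10 bp
  [113,120): 7 bp
  [120,122): 2 bp
  [122,133): 11 bp
  [133,148): 15 bp
  [148,151): 3 bp
  [151,169): 18 bp
  [169,183): 14 bp
  [183,187): 4 bp
  [187,200): 13 bp
  [200,219): 19 bp
  [219,231): 12 bp
  [231,238): 7 bp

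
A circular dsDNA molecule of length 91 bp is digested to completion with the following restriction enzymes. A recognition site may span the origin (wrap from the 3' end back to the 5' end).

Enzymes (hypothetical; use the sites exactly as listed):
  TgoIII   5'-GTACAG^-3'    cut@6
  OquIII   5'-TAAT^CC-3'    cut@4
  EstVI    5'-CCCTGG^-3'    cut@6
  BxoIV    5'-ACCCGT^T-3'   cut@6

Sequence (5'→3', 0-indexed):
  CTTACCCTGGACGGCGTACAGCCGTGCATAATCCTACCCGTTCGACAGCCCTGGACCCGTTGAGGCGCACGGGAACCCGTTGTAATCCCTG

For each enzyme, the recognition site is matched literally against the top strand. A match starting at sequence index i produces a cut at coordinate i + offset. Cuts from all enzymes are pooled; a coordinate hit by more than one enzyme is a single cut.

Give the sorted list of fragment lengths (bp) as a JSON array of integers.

Site scan:
  TgoIII (GTACAG, off=6): starts [15] → cuts [21]
  OquIII (TAATCC, off=4): starts [28, 82] → cuts [32, 86]
  EstVI (CCCTGG, off=6): starts [4, 48] → cuts [10, 54]
  BxoIV (ACCCGTT, off=6): starts [35, 54, 74] → cuts [41, 60, 80]

Pooled cuts: [10, 21, 32, 41, 54, 60, 80, 86]

Fragments:
  10→21: 11 bp
  21→32: 11 bp
  32→41: 9 bp
  41→54: 13 bp
  54→60: 6 bp
  60→80: 20 bp
  80→86: 6 bp
  86→10 (wrap): 91-86+10 = 15 bp

[6,6,9,11,11,13,15,20]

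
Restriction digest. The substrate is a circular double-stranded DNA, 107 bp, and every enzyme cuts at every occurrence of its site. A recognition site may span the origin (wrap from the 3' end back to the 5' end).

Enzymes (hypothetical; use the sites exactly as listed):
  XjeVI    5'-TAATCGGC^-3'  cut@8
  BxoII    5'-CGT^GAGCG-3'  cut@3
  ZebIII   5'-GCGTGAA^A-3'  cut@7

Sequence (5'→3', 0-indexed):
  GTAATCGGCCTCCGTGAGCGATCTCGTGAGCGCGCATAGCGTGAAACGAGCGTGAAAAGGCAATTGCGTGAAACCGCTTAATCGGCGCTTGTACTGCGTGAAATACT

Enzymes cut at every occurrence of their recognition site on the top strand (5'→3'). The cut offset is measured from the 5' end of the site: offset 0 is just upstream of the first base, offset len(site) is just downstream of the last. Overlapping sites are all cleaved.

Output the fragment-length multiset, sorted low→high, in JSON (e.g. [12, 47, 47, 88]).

Site scan:
  XjeVI (TAATCGGC, off=8): starts [1, 78] → cuts [9, 86]
  BxoII (CGTGAGCG, off=3): starts [12, 24] → cuts [15, 27]
  ZebIII (GCGTGAAA, off=7): starts [38, 49, 65, 95] → cuts [45, 56, 72, 102]

All cut coordinates (distinct, sorted): [9, 15, 27, 45, 56, 72, 86, 102]

Fragment lengths:
  9→15: 6 bp
  15→27: 12 bp
  27→45: 18 bp
  45→56: 11 bp
  56→72: 16 bp
  72→86: 14 bp
  86→102: 16 bp
  102→9 (wrap): 107-102+9 = 14 bp

[6,11,12,14,14,16,16,18]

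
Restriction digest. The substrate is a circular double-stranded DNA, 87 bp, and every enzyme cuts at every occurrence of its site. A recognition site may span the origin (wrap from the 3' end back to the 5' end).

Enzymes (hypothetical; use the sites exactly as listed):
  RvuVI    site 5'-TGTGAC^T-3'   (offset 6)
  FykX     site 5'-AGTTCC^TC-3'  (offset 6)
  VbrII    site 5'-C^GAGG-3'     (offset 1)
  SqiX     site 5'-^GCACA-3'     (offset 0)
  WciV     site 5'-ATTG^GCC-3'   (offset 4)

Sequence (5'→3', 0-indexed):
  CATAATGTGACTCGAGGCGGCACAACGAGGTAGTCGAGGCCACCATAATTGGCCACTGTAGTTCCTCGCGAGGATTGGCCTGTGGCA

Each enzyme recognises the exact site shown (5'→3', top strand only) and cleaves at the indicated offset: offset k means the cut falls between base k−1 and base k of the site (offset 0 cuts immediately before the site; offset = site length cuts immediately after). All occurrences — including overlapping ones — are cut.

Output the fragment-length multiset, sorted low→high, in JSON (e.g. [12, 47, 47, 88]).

[2,4,6,7,7,8,9,14,14,16]

Scan for sites:
  RvuVI (TGTGACT, off=6): starts [5] → cuts [11]
  FykX (AGTTCCTC, off=6): starts [59] → cuts [65]
  VbrII (CGAGG, off=1): starts [12, 25, 34, 68] → cuts [13, 26, 35, 69]
  SqiX (GCACA, off=0): starts [19, 84] → cuts [19, 84]
  WciV (ATTGGCC, off=4): starts [47, 73] → cuts [51, 77]

Pooled cuts: [11, 13, 19, 26, 35, 51, 65, 69, 77, 84]

Fragments:
  11→13: 2 bp
  13→19: 6 bp
  19→26: 7 bp
  26→35: 9 bp
  35→51: 16 bp
  51→65: 14 bp
  65→69: 4 bp
  69→77: 8 bp
  77→84: 7 bp
  84→11 (wrap): 87-84+11 = 14 bp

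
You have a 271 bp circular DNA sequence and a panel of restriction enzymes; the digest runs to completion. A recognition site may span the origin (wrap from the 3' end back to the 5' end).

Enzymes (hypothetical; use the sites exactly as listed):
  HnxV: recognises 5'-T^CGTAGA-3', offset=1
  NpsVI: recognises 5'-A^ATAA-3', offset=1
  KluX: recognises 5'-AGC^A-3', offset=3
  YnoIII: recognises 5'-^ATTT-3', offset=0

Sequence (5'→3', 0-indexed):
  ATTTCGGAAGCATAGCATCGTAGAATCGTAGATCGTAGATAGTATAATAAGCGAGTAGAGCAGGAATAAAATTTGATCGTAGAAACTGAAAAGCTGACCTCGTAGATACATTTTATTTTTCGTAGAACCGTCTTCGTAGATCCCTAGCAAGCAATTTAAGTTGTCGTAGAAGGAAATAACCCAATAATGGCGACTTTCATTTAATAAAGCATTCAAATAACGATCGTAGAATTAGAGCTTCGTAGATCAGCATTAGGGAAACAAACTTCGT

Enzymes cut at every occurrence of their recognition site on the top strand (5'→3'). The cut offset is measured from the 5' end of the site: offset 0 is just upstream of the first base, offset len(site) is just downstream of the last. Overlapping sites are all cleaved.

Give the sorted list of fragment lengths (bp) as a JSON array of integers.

[1,2,4,4,5,5,5,5,6,6,7,7,7,8,8,8,9,11,11,11,11,13,14,14,15,15,16,20,23]

Per-enzyme occurrences:
  HnxV TCGTAGA/1: at [17, 25, 32, 76, 99, 119, 133, 163, 223, 239] ⇒ [18, 26, 33, 77, 100, 120, 134, 164, 224, 240]
  NpsVI AATAA/1: at [45, 64, 174, 182, 202, 215] ⇒ [46, 65, 175, 183, 203, 216]
  KluX AGCA/3: at [8, 13, 58, 145, 149, 207, 248] ⇒ [11, 16, 61, 148, 152, 210, 251]
  YnoIII ATTT/0: at [0, 70, 109, 114, 153, 198] ⇒ [0, 70, 109, 114, 153, 198]

Pooled cuts: [0, 11, 16, 18, 26, 33, 46, 61, 65, 70, 77, 100, 109, 114, 120, 134, 148, 152, 153, 164, 175, 183, 198, 203, 210, 216, 224, 240, 251]

Fragments:
  0→11: 11 bp
  11→16: 5 bp
  16→18: 2 bp
  18→26: 8 bp
  26→33: 7 bp
  33→46: 13 bp
  46→61: 15 bp
  61→65: 4 bp
  65→70: 5 bp
  70→77: 7 bp
  77→100: 23 bp
  100→109: 9 bp
  109→114: 5 bp
  114→120: 6 bp
  120→134: 14 bp
  134→148: 14 bp
  148→152: 4 bp
  152→153: 1 bp
  153→164: 11 bp
  164→175: 11 bp
  175→183: 8 bp
  183→198: 15 bp
  198→203: 5 bp
  203→210: 7 bp
  210→216: 6 bp
  216→224: 8 bp
  224→240: 16 bp
  240→251: 11 bp
  251→0 (wrap): 271-251+0 = 20 bp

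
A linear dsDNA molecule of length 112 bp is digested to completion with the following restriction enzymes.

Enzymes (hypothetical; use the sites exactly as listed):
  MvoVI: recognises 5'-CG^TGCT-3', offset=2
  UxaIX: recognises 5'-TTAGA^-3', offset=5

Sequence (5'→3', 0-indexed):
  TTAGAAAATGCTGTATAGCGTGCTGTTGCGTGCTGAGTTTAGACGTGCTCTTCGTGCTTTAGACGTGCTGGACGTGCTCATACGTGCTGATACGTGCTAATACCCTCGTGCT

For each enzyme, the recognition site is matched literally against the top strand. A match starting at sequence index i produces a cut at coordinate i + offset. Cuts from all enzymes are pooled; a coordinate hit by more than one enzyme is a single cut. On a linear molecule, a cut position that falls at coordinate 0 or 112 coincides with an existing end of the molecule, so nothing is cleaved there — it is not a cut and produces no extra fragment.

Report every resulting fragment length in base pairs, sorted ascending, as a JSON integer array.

Scan for sites:
  MvoVI (CGTGCT, off=2): starts [18, 28, 43, 52, 63, 72, 82, 92, 106] → cuts [20, 30, 45, 54, 65, 74, 84, 94, 108]
  UxaIX (TTAGA, off=5): starts [0, 38, 58] → cuts [5, 43, 63]

Pooled cuts: [5, 20, 30, 43, 45, 54, 63, 65, 74, 84, 94, 108]

Fragments:
  [0,5): 5 bp
  [5,20): 15 bp
  [20,30): 10 bp
  [30,43): 13 bp
  [43,45): 2 bp
  [45,54): 9 bp
  [54,63): 9 bp
  [63,65): 2 bp
  [65,74): 9 bp
  [74,84): 10 bp
  [84,94): 10 bp
  [94,108): 14 bp
  [108,112): 4 bp

[2,2,4,5,9,9,9,10,10,10,13,14,15]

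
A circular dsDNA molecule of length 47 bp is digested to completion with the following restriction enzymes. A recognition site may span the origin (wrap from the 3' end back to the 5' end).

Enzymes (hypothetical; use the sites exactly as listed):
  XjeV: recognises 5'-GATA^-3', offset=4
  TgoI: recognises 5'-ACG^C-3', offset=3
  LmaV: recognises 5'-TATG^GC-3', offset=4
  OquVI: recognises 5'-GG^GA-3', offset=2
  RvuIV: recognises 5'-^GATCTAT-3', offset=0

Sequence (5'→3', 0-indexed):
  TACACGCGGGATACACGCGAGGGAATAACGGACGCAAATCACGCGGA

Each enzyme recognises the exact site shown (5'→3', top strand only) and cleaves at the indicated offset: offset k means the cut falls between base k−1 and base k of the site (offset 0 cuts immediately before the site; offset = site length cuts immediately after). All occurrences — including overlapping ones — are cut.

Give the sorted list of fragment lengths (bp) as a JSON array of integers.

Scan for sites:
  XjeV GATA/4: at [9, 45] ⇒ [2, 13]
  TgoI ACGC/3: at [3, 14, 31, 40] ⇒ [6, 17, 34, 43]
  LmaV (TATGGC, off=4): no sites
  OquVI GGGA/2: at [7, 20] ⇒ [9, 22]
  RvuIV (GATCTAT, off=0): no sites

Pooled cuts: [2, 6, 9, 13, 17, 22, 34, 43]

Fragment lengths:
  2→6: 4 bp
  6→9: 3 bp
  9→13: 4 bp
  13→17: 4 bp
  17→22: 5 bp
  22→34: 12 bp
  34→43: 9 bp
  43→2 (wrap): 47-43+2 = 6 bp

[3,4,4,4,5,6,9,12]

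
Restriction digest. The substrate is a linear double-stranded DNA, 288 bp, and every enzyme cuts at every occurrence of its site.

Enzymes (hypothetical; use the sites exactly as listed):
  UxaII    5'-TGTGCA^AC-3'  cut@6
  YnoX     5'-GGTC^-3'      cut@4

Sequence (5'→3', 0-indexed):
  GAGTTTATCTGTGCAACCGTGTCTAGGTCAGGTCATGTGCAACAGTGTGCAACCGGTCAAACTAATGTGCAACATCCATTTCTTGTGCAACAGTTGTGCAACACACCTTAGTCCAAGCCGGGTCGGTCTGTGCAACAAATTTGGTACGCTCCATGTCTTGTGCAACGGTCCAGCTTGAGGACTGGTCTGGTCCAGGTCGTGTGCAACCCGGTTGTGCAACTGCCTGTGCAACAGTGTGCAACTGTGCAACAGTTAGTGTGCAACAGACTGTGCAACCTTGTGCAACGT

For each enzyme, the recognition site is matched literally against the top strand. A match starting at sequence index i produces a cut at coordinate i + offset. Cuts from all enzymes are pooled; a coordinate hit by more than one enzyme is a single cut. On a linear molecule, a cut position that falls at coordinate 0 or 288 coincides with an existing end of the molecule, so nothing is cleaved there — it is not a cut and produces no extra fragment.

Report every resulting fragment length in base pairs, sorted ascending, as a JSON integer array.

Site scan:
  UxaII TGTGCAAC/6: at [9, 35, 45, 65, 83, 94, 128, 158, 199, 212, 224, 234, 242, 256, 268, 278] ⇒ [15, 41, 51, 71, 89, 100, 134, 164, 205, 218, 230, 240, 248, 262, 274, 284]
  YnoX GGTC/4: at [25, 30, 54, 120, 124, 166, 183, 188, 194] ⇒ [29, 34, 58, 124, 128, 170, 187, 192, 198]

All cut coordinates (distinct, sorted): [15, 29, 34, 41, 51, 58, 71, 89, 100, 124, 128, 134, 164, 170, 187, 192, 198, 205, 218, 230, 240, 248, 262, 274, 284]

Fragments:
  [0,15): 15 bp
  [15,29): 14 bp
  [29,34): 5 bp
  [34,41): 7 bp
  [41,51): 10 bp
  [51,58): 7 bp
  [58,71): 13 bp
  [71,89): 18 bp
  [89,100): 11 bp
  [100,124): 24 bp
  [124,128): 4 bp
  [128,134): 6 bp
  [134,164): 30 bp
  [164,170): 6 bp
  [170,187): 17 bp
  [187,192): 5 bp
  [192,198): 6 bp
  [198,205): 7 bp
  [205,218): 13 bp
  [218,230): 12 bp
  [230,240): 10 bp
  [240,248): 8 bp
  [248,262): 14 bp
  [262,274): 12 bp
  [274,284): 10 bp
  [284,288): 4 bp

[4,4,5,5,6,6,6,7,7,7,8,10,10,10,11,12,12,13,13,14,14,15,17,18,24,30]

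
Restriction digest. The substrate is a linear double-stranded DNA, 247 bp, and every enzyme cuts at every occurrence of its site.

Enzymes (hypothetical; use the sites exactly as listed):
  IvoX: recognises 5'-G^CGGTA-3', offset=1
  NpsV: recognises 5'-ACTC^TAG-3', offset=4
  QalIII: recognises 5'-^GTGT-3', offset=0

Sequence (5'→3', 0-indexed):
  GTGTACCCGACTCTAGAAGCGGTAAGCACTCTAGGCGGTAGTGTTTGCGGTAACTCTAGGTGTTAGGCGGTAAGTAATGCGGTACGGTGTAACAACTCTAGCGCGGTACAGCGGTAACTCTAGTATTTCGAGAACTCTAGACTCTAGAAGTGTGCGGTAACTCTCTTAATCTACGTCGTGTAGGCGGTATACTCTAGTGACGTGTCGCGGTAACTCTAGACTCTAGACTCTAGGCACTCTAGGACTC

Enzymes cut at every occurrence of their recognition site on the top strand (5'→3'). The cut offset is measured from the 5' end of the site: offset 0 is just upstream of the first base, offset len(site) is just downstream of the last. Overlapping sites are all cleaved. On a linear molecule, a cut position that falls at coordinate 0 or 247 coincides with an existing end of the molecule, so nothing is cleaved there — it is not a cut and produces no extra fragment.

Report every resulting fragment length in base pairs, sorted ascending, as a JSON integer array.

[3,4,5,5,5,5,6,6,7,7,7,7,7,7,7,8,8,8,9,9,9,9,10,12,12,12,13,17,23]

Site scan:
  IvoX GCGGTA/1: at [18, 34, 46, 66, 78, 102, 110, 153, 183, 206] ⇒ [19, 35, 47, 67, 79, 103, 111, 154, 184, 207]
  NpsV ACTCTAG/4: at [9, 27, 52, 94, 116, 133, 140, 190, 212, 219, 226, 235] ⇒ [13, 31, 56, 98, 120, 137, 144, 194, 216, 223, 230, 239]
  QalIII GTGT/0: at [0, 40, 59, 86, 149, 177, 201] ⇒ [40, 59, 86, 149, 177, 201] (position 0 is a terminus of the linear molecule — no cut)

All cut coordinates (distinct, sorted): [13, 19, 31, 35, 40, 47, 56, 59, 67, 79, 86, 98, 103, 111, 120, 137, 144, 149, 154, 177, 184, 194, 201, 207, 216, 223, 230, 239]

Fragment lengths:
  [0,13): 13 bp
  [13,19): 6 bp
  [19,31): 12 bp
  [31,35): 4 bp
  [35,40): 5 bp
  [40,47): 7 bp
  [47,56): 9 bp
  [56,59): 3 bp
  [59,67): 8 bp
  [67,79): 12 bp
  [79,86): 7 bp
  [86,98): 12 bp
  [98,103): 5 bp
  [103,111): 8 bp
  [111,120): 9 bp
  [120,137): 17 bp
  [137,144): 7 bp
  [144,149): 5 bp
  [149,154): 5 bp
  [154,177): 23 bp
  [177,184): 7 bp
  [184,194): 10 bp
  [194,201): 7 bp
  [201,207): 6 bp
  [207,216): 9 bp
  [216,223): 7 bp
  [223,230): 7 bp
  [230,239): 9 bp
  [239,247): 8 bp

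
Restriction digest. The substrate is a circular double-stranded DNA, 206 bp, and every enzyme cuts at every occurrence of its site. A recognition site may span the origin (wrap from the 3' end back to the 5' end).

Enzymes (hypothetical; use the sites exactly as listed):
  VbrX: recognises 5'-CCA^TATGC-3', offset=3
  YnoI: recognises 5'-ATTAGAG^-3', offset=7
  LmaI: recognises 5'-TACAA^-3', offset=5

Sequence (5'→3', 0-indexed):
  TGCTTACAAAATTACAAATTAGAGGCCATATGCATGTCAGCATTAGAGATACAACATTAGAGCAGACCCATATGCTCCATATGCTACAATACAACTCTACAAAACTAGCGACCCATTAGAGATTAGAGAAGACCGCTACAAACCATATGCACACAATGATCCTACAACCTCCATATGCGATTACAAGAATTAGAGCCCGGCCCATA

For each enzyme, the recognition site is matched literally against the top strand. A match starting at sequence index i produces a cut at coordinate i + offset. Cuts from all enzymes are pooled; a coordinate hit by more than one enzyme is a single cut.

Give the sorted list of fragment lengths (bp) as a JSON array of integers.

[4,4,5,6,6,7,7,8,8,8,8,9,9,9,10,11,13,13,19,20,22]

Per-enzyme occurrences:
  VbrX (CCATATGC, off=3): starts [25, 67, 76, 142, 170, 201] → cuts [28, 70, 79, 145, 173, 204]
  YnoI (ATTAGAG, off=7): starts [17, 41, 55, 114, 121, 188] → cuts [24, 48, 62, 121, 128, 195]
  LmaI (TACAA, off=5): starts [4, 12, 49, 84, 89, 97, 136, 162, 181] → cuts [9, 17, 54, 89, 94, 102, 141, 167, 186]

All cut coordinates (distinct, sorted): [9, 17, 24, 28, 48, 54, 62, 70, 79, 89, 94, 102, 121, 128, 141, 145, 167, 173, 186, 195, 204]

Fragments:
  9→17: 8 bp
  17→24: 7 bp
  24→28: 4 bp
  28→48: 20 bp
  48→54: 6 bp
  54→62: 8 bp
  62→70: 8 bp
  70→79: 9 bp
  79→89: 10 bp
  89→94: 5 bp
  94→102: 8 bp
  102→121: 19 bp
  121→128: 7 bp
  128→141: 13 bp
  141→145: 4 bp
  145→167: 22 bp
  167→173: 6 bp
  173→186: 13 bp
  186→195: 9 bp
  195→204: 9 bp
  204→9 (wrap): 206-204+9 = 11 bp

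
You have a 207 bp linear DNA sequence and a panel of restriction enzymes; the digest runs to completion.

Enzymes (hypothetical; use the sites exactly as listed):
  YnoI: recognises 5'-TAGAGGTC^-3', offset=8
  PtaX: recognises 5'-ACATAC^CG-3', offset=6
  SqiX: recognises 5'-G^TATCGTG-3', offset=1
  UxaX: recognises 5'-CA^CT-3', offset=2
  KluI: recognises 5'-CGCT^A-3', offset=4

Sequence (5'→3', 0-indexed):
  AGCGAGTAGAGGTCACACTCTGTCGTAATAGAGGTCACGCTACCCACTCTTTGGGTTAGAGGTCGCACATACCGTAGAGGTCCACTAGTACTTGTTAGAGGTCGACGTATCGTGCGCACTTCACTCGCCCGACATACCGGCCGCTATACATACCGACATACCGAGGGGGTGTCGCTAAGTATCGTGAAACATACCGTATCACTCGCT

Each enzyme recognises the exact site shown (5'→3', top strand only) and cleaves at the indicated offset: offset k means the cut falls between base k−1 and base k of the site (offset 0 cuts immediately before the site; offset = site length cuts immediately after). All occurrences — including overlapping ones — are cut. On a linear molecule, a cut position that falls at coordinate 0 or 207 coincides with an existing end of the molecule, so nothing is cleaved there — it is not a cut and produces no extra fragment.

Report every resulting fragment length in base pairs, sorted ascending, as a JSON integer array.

Site scan:
  YnoI TAGAGGTC/8: at [6, 28, 56, 74, 95] ⇒ [14, 36, 64, 82, 103]
  PtaX ACATACCG/6: at [66, 131, 147, 155, 188] ⇒ [72, 137, 153, 161, 194]
  SqiX GTATCGTG/1: at [106, 178] ⇒ [107, 179]
  UxaX CACT/2: at [15, 44, 82, 116, 121, 199] ⇒ [17, 46, 84, 118, 123, 201]
  KluI CGCTA/4: at [37, 141, 172] ⇒ [41, 145, 176]

All cut coordinates (distinct, sorted): [14, 17, 36, 41, 46, 64, 72, 82, 84, 103, 107, 118, 123, 137, 145, 153, 161, 176, 179, 194, 201]

Fragment lengths:
  [0,14): 14 bp
  [14,17): 3 bp
  [17,36): 19 bp
  [36,41): 5 bp
  [41,46): 5 bp
  [46,64): 18 bp
  [64,72): 8 bp
  [72,82): 10 bp
  [82,84): 2 bp
  [84,103): 19 bp
  [103,107): 4 bp
  [107,118): 11 bp
  [118,123): 5 bp
  [123,137): 14 bp
  [137,145): 8 bp
  [145,153): 8 bp
  [153,161): 8 bp
  [161,176): 15 bp
  [176,179): 3 bp
  [179,194): 15 bp
  [194,201): 7 bp
  [201,207): 6 bp

[2,3,3,4,5,5,5,6,7,8,8,8,8,10,11,14,14,15,15,18,19,19]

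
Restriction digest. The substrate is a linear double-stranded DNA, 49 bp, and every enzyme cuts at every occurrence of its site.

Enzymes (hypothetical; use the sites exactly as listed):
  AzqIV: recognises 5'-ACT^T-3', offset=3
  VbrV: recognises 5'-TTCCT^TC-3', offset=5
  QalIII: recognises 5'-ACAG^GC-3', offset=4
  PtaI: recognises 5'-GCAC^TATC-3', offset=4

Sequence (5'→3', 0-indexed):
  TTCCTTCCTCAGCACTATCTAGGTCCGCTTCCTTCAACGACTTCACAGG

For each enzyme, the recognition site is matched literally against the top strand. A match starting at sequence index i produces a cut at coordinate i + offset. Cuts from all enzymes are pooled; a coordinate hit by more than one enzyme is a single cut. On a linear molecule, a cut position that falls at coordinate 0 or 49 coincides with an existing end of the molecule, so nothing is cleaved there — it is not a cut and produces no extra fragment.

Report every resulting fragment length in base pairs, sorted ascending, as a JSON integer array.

[5,7,9,10,18]

Per-enzyme occurrences:
  AzqIV (ACTT, off=3): starts [39] → cuts [42]
  VbrV (TTCCTTC, off=5): starts [0, 28] → cuts [5, 33]
  QalIII (ACAGGC, off=4): no sites
  PtaI (GCACTATC, off=4): starts [11] → cuts [15]

Pooled cuts: [5, 15, 33, 42]

Fragments:
  [0,5): 5 bp
  [5,15): 10 bp
  [15,33): 18 bp
  [33,42): 9 bp
  [42,49): 7 bp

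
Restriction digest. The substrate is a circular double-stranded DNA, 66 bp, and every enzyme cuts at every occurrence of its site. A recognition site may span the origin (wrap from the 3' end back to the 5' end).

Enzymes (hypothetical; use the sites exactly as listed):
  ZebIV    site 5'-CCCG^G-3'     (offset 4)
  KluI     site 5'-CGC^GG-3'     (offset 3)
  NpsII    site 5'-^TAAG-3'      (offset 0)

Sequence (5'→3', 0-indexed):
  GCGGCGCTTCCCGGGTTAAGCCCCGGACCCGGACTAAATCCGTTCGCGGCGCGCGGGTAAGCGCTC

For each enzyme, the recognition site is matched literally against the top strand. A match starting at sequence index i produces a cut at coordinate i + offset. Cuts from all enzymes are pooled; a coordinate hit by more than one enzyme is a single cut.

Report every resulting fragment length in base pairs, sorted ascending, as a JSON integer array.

[3,3,6,7,9,11,11,16]

Per-enzyme occurrences:
  ZebIV (CCCGG, off=4): starts [9, 21, 27] → cuts [13, 25, 31]
  KluI (CGCGG, off=3): starts [44, 51, 65] → cuts [2, 47, 54]
  NpsII (TAAG, off=0): starts [16, 57] → cuts [16, 57]

Pooled cuts: [2, 13, 16, 25, 31, 47, 54, 57]

Fragment lengths:
  2→13: 11 bp
  13→16: 3 bp
  16→25: 9 bp
  25→31: 6 bp
  31→47: 16 bp
  47→54: 7 bp
  54→57: 3 bp
  57→2 (wrap): 66-57+2 = 11 bp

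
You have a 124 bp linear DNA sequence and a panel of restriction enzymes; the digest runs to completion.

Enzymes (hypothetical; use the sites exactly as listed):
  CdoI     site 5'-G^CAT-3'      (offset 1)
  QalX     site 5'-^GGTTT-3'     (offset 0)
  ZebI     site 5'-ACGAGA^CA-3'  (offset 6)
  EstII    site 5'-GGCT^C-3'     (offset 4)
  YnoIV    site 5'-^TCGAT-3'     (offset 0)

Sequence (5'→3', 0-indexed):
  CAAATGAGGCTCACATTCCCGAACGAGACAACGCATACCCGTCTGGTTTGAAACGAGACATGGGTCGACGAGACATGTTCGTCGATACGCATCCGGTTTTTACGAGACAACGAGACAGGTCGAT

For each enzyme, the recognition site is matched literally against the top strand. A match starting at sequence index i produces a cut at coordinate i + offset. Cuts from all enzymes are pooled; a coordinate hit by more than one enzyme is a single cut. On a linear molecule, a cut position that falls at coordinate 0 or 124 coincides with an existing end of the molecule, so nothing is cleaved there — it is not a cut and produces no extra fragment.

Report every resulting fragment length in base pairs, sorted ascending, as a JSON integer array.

Per-enzyme occurrences:
  CdoI (GCAT, off=1): starts [32, 88] → cuts [33, 89]
  QalX (GGTTT, off=0): starts [44, 94] → cuts [44, 94]
  ZebI (ACGAGACA, off=6): starts [22, 52, 67, 101, 109] → cuts [28, 58, 73, 107, 115]
  EstII (GGCTC, off=4): starts [7] → cuts [11]
  YnoIV (TCGAT, off=0): starts [81, 119] → cuts [81, 119]

All cut coordinates (distinct, sorted): [11, 28, 33, 44, 58, 73, 81, 89, 94, 107, 115, 119]

Fragments:
  [0,11): 11 bp
  [11,28): 17 bp
  [28,33): 5 bp
  [33,44): 11 bp
  [44,58): 14 bp
  [58,73): 15 bp
  [73,81): 8 bp
  [81,89): 8 bp
  [89,94): 5 bp
  [94,107): 13 bp
  [107,115): 8 bp
  [115,119): 4 bp
  [119,124): 5 bp

[4,5,5,5,8,8,8,11,11,13,14,15,17]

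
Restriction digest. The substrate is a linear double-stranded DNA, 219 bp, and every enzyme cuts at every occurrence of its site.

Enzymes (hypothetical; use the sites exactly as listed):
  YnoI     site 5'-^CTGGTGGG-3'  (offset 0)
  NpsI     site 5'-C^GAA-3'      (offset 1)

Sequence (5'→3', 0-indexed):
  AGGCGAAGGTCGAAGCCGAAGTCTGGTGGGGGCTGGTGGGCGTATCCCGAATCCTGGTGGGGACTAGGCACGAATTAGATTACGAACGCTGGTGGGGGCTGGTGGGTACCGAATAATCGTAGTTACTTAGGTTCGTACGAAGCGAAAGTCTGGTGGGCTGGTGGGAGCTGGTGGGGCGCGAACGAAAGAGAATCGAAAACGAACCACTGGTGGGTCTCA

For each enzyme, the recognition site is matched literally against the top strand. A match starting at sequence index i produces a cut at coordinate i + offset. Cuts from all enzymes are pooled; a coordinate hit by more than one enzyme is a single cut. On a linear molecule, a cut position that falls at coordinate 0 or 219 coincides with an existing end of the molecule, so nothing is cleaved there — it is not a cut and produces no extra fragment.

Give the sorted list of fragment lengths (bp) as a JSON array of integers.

Site scan:
  YnoI CTGGTGGG/0: at [22, 32, 53, 88, 98, 149, 157, 167, 206] ⇒ [22, 32, 53, 88, 98, 149, 157, 167, 206]
  NpsI CGAA/1: at [3, 10, 16, 47, 70, 82, 109, 137, 142, 178, 182, 193, 199] ⇒ [4, 11, 17, 48, 71, 83, 110, 138, 143, 179, 183, 194, 200]

All cut coordinates (distinct, sorted): [4, 11, 17, 22, 32, 48, 53, 71, 83, 88, 98, 110, 138, 143, 149, 157, 167, 179, 183, 194, 200, 206]

Fragment lengths:
  [0,4): 4 bp
  [4,11): 7 bp
  [11,17): 6 bp
  [17,22): 5 bp
  [22,32): 10 bp
  [32,48): 16 bp
  [48,53): 5 bp
  [53,71): 18 bp
  [71,83): 12 bp
  [83,88): 5 bp
  [88,98): 10 bp
  [98,110): 12 bp
  [110,138): 28 bp
  [138,143): 5 bp
  [143,149): 6 bp
  [149,157): 8 bp
  [157,167): 10 bp
  [167,179): 12 bp
  [179,183): 4 bp
  [183,194): 11 bp
  [194,200): 6 bp
  [200,206): 6 bp
  [206,219): 13 bp

[4,4,5,5,5,5,6,6,6,6,7,8,10,10,10,11,12,12,12,13,16,18,28]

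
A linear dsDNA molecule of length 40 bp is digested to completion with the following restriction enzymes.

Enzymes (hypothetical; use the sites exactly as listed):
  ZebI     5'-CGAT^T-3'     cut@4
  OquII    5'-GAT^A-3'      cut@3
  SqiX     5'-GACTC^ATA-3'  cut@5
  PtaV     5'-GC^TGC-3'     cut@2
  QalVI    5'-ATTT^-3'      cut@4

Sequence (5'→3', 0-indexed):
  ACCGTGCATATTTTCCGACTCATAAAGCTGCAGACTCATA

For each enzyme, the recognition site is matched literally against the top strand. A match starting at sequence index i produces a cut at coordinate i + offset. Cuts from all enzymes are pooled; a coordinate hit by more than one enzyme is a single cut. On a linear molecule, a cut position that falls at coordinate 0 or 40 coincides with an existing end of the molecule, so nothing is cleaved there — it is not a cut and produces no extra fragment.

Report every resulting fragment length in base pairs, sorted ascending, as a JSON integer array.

[3,7,8,9,13]

Scan for sites:
  ZebI (CGATT, off=4): no sites
  OquII (GATA, off=3): no sites
  SqiX (GACTCATA, off=5): starts [16, 32] → cuts [21, 37]
  PtaV (GCTGC, off=2): starts [26] → cuts [28]
  QalVI (ATTT, off=4): starts [9] → cuts [13]

All cut coordinates (distinct, sorted): [13, 21, 28, 37]

Fragments:
  [0,13): 13 bp
  [13,21): 8 bp
  [21,28): 7 bp
  [28,37): 9 bp
  [37,40): 3 bp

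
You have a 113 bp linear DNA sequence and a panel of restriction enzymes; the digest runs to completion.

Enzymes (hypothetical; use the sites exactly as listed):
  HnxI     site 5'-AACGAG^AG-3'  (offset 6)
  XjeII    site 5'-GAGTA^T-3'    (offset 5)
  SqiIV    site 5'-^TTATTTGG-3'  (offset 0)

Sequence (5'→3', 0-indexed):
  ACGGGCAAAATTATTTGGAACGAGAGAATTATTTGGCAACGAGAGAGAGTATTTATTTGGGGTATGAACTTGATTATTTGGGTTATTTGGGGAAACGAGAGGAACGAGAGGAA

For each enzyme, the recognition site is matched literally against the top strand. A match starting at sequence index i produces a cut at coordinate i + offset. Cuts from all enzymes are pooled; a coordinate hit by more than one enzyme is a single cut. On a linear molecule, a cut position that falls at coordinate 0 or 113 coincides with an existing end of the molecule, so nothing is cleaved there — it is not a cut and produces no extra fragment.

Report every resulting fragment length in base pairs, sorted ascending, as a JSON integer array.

[1,4,5,8,9,9,10,14,15,17,21]

Site scan:
  HnxI AACGAGAG/6: at [18, 37, 93, 102] ⇒ [24, 43, 99, 108]
  XjeII GAGTAT/5: at [46] ⇒ [51]
  SqiIV TTATTTGG/0: at [10, 28, 52, 73, 82] ⇒ [10, 28, 52, 73, 82]

All cut coordinates (distinct, sorted): [10, 24, 28, 43, 51, 52, 73, 82, 99, 108]

Fragments:
  [0,10): 10 bp
  [10,24): 14 bp
  [24,28): 4 bp
  [28,43): 15 bp
  [43,51): 8 bp
  [51,52): 1 bp
  [52,73): 21 bp
  [73,82): 9 bp
  [82,99): 17 bp
  [99,108): 9 bp
  [108,113): 5 bp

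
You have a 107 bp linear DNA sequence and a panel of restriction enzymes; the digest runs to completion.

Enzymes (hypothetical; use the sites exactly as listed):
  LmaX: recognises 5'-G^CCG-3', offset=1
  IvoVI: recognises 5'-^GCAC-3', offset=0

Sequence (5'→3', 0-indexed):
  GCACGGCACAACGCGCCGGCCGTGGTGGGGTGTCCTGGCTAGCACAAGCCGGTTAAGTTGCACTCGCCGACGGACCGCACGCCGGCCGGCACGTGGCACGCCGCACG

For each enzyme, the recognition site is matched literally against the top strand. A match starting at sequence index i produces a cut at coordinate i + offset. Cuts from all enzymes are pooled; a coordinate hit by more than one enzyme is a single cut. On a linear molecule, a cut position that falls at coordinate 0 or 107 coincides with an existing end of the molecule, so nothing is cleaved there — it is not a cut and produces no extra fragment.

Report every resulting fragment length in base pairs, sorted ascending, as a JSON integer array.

[2,3,4,4,5,5,5,5,7,7,7,10,10,11,22]

Site scan:
  LmaX GCCG/1: at [14, 18, 47, 65, 80, 84, 99] ⇒ [15, 19, 48, 66, 81, 85, 100]
  IvoVI GCAC/0: at [0, 5, 41, 59, 76, 88, 95, 102] ⇒ [5, 41, 59, 76, 88, 95, 102] (position 0 is a terminus of the linear molecule — no cut)

All cut coordinates (distinct, sorted): [5, 15, 19, 41, 48, 59, 66, 76, 81, 85, 88, 95, 100, 102]

Fragments:
  [0,5): 5 bp
  [5,15): 10 bp
  [15,19): 4 bp
  [19,41): 22 bp
  [41,48): 7 bp
  [48,59): 11 bp
  [59,66): 7 bp
  [66,76): 10 bp
  [76,81): 5 bp
  [81,85): 4 bp
  [85,88): 3 bp
  [88,95): 7 bp
  [95,100): 5 bp
  [100,102): 2 bp
  [102,107): 5 bp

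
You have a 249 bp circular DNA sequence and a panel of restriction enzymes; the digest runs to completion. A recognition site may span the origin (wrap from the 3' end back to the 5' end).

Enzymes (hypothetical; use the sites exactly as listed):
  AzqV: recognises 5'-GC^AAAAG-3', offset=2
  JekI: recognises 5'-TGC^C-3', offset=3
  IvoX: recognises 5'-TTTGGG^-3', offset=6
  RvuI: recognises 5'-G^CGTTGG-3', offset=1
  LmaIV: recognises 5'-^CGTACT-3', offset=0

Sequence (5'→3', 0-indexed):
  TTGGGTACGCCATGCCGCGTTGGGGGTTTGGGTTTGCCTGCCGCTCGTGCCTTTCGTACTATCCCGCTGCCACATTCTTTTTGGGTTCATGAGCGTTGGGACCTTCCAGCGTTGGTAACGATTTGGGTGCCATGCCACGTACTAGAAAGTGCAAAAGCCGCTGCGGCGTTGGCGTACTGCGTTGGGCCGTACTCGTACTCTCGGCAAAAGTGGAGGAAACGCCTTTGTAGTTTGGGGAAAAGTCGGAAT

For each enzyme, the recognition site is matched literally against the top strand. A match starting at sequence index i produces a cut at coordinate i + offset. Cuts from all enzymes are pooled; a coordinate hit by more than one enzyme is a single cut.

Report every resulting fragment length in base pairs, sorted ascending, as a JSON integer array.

[2,2,3,4,4,5,5,6,6,7,8,8,9,10,12,14,15,15,15,16,16,18,18,31]

Scan for sites:
  AzqV (GCAAAAG, off=2): starts [150, 203] → cuts [152, 205]
  JekI (TGCC, off=3): starts [12, 34, 38, 47, 67, 127, 132] → cuts [15, 37, 41, 50, 70, 130, 135]
  IvoX (TTTGGG, off=6): starts [26, 79, 121, 230, 248] → cuts [5, 32, 85, 127, 236]
  RvuI (GCGTTGG, off=1): starts [16, 92, 108, 165, 178] → cuts [17, 93, 109, 166, 179]
  LmaIV (CGTACT, off=0): starts [54, 137, 172, 187, 193] → cuts [54, 137, 172, 187, 193]

All cut coordinates (distinct, sorted): [5, 15, 17, 32, 37, 41, 50, 54, 70, 85, 93, 109, 127, 130, 135, 137, 152, 166, 172, 179, 187, 193, 205, 236]

Fragment lengths:
  5→15: 10 bp
  15→17: 2 bp
  17→32: 15 bp
  32→37: 5 bp
  37→41: 4 bp
  41→50: 9 bp
  50→54: 4 bp
  54→70: 16 bp
  70→85: 15 bp
  85→93: 8 bp
  93→109: 16 bp
  109→127: 18 bp
  127→130: 3 bp
  130→135: 5 bp
  135→137: 2 bp
  137→152: 15 bp
  152→166: 14 bp
  166→172: 6 bp
  172→179: 7 bp
  179→187: 8 bp
  187→193: 6 bp
  193→205: 12 bp
  205→236: 31 bp
  236→5 (wrap): 249-236+5 = 18 bp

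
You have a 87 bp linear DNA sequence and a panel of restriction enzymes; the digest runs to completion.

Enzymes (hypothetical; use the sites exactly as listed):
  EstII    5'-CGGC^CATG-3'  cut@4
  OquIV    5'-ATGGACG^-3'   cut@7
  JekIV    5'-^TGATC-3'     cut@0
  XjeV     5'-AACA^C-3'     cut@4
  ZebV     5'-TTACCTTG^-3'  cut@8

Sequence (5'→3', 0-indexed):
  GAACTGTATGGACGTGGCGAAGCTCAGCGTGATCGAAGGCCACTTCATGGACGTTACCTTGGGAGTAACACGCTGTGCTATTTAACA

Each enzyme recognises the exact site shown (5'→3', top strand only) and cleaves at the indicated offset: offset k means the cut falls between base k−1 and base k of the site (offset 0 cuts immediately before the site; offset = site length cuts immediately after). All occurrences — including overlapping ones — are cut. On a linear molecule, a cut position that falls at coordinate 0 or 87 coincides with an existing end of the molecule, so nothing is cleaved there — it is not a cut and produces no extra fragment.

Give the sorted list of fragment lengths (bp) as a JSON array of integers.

[8,9,14,15,17,24]

Per-enzyme occurrences:
  EstII (CGGCCATG, off=4): no sites
  OquIV (ATGGACG, off=7): starts [7, 46] → cuts [14, 53]
  JekIV (TGATC, off=0): starts [29] → cuts [29]
  XjeV (AACAC, off=4): starts [66] → cuts [70]
  ZebV (TTACCTTG, off=8): starts [53] → cuts [61]

All cut coordinates (distinct, sorted): [14, 29, 53, 61, 70]

Fragments:
  [0,14): 14 bp
  [14,29): 15 bp
  [29,53): 24 bp
  [53,61): 8 bp
  [61,70): 9 bp
  [70,87): 17 bp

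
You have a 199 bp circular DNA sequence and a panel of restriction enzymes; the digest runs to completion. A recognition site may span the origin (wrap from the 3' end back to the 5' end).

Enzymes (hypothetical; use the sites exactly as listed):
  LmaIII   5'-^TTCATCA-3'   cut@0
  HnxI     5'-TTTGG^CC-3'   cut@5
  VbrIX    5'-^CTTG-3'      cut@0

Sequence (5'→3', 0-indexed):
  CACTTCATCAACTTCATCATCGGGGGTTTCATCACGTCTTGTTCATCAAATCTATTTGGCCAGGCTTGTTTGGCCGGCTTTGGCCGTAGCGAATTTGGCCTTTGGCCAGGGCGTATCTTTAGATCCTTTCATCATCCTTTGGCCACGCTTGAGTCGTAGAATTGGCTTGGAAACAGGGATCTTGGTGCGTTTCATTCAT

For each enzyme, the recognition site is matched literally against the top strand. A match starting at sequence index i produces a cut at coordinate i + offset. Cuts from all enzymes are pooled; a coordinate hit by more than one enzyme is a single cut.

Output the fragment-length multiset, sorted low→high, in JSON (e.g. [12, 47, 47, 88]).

[4,5,5,7,8,9,9,10,10,14,15,15,15,15,18,18,22]

Scan for sites:
  LmaIII TTCATCA/0: at [3, 12, 27, 41, 127, 194] ⇒ [3, 12, 27, 41, 127, 194]
  HnxI TTTGGCC/5: at [54, 68, 78, 93, 100, 137] ⇒ [59, 73, 83, 98, 105, 142]
  VbrIX CTTG/0: at [37, 64, 147, 165, 180] ⇒ [37, 64, 147, 165, 180]

All cut coordinates (distinct, sorted): [3, 12, 27, 37, 41, 59, 64, 73, 83, 98, 105, 127, 142, 147, 165, 180, 194]

Fragment lengths:
  3→12: 9 bp
  12→27: 15 bp
  27→37: 10 bp
  37→41: 4 bp
  41→59: 18 bp
  59→64: 5 bp
  64→73: 9 bp
  73→83: 10 bp
  83→98: 15 bp
  98→105: 7 bp
  105→127: 22 bp
  127→142: 15 bp
  142→147: 5 bp
  147→165: 18 bp
  165→180: 15 bp
  180→194: 14 bp
  194→3 (wrap): 199-194+3 = 8 bp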